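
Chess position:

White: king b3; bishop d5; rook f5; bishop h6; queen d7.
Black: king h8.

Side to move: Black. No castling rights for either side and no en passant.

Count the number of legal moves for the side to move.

0

Black to move; king on h8.
In check: no.
Legal moves: none.
Count: 0.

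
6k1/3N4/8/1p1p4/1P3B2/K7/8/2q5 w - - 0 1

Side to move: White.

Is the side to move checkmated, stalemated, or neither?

White to move; white king on a3.
In check: yes, from the black queen on c1.
King squares — a2: available; b2: attacked by Qc1; b3: available; a4: attacked by Pb5; b4: own pawn.
Legal moves for White: Kb3, Ka2, Bxc1.
White is in check but has 3 legal moves → neither.

neither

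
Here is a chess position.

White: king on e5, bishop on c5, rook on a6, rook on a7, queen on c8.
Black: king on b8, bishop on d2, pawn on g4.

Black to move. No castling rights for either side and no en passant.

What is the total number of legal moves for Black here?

1

Black to move; king on b8.
In check: yes, from the white queen on c8.
Legal moves: Kxc8.
Count: 1.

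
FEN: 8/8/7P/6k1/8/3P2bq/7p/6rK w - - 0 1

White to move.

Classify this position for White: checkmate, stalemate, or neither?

White to move; white king on h1.
In check: yes, from the black rook on g1.
King squares — g1: attacked by Ph2; g2: attacked by Rg1; h2: attacked by Bg3.
Legal moves for White: none.
In check with no legal moves → checkmate.

checkmate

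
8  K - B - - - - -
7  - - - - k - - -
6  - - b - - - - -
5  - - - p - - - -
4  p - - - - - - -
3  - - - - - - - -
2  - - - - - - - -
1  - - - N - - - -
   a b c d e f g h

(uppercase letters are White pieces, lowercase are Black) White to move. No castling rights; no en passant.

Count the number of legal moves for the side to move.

3

White to move; king on a8.
In check: yes, from the black bishop on c6.
Legal moves: Kb8, Ka7, Bb7.
Count: 3.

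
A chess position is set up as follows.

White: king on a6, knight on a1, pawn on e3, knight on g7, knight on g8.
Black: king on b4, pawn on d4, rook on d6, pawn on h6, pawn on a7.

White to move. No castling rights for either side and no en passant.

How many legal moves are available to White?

White to move; king on a6.
In check: yes, from the black rook on d6.
Legal moves: Kb7, Kxa7.
Count: 2.

2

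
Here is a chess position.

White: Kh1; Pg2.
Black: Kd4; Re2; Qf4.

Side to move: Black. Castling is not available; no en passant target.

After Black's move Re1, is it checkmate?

After Re1: white king on h1; in check: yes, from the black rook on e1.
King squares — g1: attacked by Re1; g2: own pawn; h2: attacked by Qf4.
White has no legal moves → checkmate.

yes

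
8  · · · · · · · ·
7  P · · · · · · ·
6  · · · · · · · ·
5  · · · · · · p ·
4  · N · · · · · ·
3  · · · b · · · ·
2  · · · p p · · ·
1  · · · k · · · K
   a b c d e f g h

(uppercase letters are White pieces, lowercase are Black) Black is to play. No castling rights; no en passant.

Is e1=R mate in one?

no

After e1=R: white king on h1; in check: yes, from the black rook on e1.
White has 2 legal replies: Kh2, Kg2.
In check but a legal move exists → not checkmate.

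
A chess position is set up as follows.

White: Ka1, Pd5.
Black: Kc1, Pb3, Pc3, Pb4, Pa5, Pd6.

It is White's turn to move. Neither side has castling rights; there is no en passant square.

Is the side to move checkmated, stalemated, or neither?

White to move; white king on a1.
In check: no.
King squares — b1: attacked by Kc1; a2: attacked by Pb3; b2: attacked by Kc1.
Legal moves for White: none.
Not in check and no legal moves → stalemate.

stalemate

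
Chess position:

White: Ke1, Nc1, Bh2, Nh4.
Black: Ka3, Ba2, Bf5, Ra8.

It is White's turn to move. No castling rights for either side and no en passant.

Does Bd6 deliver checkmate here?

no

After Bd6: black king on a3; in check: yes, from the white bishop on d6.
Black has 2 legal replies: Ka4, Kb2.
In check but a legal move exists → not checkmate.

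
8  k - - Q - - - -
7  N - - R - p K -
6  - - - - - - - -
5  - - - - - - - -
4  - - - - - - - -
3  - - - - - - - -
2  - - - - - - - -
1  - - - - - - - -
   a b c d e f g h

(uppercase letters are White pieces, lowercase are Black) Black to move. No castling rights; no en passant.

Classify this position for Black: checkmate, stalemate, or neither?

Black to move; black king on a8.
In check: yes, from the white queen on d8.
King squares — a7: attacked by Rd7; b7: attacked by Rd7; b8: attacked by Qd8.
Legal moves for Black: none.
In check with no legal moves → checkmate.

checkmate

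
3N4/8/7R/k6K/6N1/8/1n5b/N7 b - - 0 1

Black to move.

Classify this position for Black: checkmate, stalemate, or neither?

Black to move; black king on a5.
In check: no.
Legal moves for Black: Kb5, Kb4, Ka4, Bb8, Bc7, Bd6, Be5, Bf4, Bg3, Bg1, Nc4, Na4, Nd3, Nd1.
Black has 14 legal moves and is not in check → neither.

neither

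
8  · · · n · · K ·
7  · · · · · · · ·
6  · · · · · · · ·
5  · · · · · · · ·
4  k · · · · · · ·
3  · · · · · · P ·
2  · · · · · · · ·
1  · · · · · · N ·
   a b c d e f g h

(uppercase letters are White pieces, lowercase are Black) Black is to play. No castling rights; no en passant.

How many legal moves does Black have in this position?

Black to move; king on a4.
In check: no.
Legal moves: Nf7, Nb7, Ne6, Nc6, Kb5, Ka5, Kb4, Kb3, Ka3.
Count: 9.

9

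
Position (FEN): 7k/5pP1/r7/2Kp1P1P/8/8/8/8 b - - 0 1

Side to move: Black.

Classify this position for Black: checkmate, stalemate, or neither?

neither

Black to move; black king on h8.
In check: yes, from the white pawn on g7.
Legal moves for Black: Kg8, Kh7, Kxg7.
Black is in check but has 3 legal moves → neither.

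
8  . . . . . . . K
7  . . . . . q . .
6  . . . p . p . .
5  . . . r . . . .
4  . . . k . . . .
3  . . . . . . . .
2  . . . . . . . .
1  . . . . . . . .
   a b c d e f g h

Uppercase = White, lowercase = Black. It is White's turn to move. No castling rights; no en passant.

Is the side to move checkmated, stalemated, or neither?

White to move; white king on h8.
In check: no.
King squares — g7: attacked by Qf7; h7: attacked by Qf7; g8: attacked by Qf7.
Legal moves for White: none.
Not in check and no legal moves → stalemate.

stalemate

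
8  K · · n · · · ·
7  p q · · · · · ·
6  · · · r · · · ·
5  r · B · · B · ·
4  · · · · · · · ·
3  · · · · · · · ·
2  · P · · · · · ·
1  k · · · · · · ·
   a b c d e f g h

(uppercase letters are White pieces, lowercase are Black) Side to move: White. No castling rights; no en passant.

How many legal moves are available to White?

0

White to move; king on a8.
In check: yes, from the black queen on b7.
Legal moves: none.
Count: 0.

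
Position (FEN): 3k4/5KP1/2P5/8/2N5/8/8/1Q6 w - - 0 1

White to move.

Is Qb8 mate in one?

yes

After Qb8: black king on d8; in check: yes, from the white queen on b8.
King squares — c7: attacked by Qb8; d7: attacked by Pc6; e7: attacked by Kf7; c8: attacked by Qb8; e8: attacked by Kf7.
Black has no legal moves → checkmate.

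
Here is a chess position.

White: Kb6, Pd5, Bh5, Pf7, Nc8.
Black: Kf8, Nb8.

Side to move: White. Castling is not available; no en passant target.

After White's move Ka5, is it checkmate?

no

After Ka5: black king on f8; in check: no.
Black is not in check, so this cannot be checkmate.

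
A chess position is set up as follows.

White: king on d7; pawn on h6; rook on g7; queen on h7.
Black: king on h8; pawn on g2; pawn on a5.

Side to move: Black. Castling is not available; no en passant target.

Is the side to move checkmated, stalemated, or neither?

Black to move; black king on h8.
In check: yes, from the white queen on h7.
King squares — g7: attacked by Ph6; h7: attacked by Rg7; g8: attacked by Rg7.
Legal moves for Black: none.
In check with no legal moves → checkmate.

checkmate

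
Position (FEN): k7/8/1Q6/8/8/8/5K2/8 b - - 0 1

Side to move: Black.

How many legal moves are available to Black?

Black to move; king on a8.
In check: no.
Legal moves: none.
Count: 0.

0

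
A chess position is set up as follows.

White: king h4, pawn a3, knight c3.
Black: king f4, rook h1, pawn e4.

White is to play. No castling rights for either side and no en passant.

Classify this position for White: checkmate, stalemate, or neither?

checkmate

White to move; white king on h4.
In check: yes, from the black rook on h1.
King squares — g3: attacked by Kf4; h3: attacked by Rh1; g4: attacked by Kf4; g5: attacked by Kf4; h5: attacked by Rh1.
Legal moves for White: none.
In check with no legal moves → checkmate.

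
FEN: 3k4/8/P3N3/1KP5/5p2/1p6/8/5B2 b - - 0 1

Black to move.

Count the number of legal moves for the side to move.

4

Black to move; king on d8.
In check: yes, from the white knight on e6.
Legal moves: Ke8, Kc8, Ke7, Kd7.
Count: 4.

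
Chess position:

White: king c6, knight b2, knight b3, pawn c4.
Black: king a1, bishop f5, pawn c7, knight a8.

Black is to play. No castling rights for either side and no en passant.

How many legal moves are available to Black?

3

Black to move; king on a1.
In check: yes, from the white knight on b3.
Legal moves: Kxb2, Ka2, Kb1.
Count: 3.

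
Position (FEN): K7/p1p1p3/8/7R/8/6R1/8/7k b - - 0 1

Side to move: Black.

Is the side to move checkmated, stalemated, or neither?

Black to move; black king on h1.
In check: yes, from the white rook on h5.
King squares — g1: attacked by Rg3; g2: attacked by Rg3; h2: attacked by Rh5.
Legal moves for Black: none.
In check with no legal moves → checkmate.

checkmate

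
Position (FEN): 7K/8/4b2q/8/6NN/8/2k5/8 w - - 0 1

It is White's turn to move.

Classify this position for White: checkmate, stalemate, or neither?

White to move; white king on h8.
In check: yes, from the black queen on h6.
Legal moves for White: Nxh6.
White is in check but has 1 legal move → neither.

neither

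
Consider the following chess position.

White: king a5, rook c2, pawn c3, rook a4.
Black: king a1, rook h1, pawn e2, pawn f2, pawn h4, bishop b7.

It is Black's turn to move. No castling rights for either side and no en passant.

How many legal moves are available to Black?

Black to move; king on a1.
In check: yes, from the white rook on a4.
Legal moves: Kb1.
Count: 1.

1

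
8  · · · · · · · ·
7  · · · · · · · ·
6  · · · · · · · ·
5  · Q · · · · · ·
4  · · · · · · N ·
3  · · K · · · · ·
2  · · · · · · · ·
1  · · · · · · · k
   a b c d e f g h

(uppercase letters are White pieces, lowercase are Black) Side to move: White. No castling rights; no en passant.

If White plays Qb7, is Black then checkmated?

no

After Qb7: black king on h1; in check: yes, from the white queen on b7.
Black has 1 legal reply: Kg1.
In check but a legal move exists → not checkmate.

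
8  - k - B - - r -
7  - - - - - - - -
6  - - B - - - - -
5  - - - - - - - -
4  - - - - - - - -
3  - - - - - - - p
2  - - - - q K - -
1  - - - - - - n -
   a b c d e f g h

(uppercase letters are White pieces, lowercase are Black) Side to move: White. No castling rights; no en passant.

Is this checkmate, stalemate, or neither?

White to move; white king on f2.
In check: yes, from the black queen on e2.
King squares — e1: attacked by Qe2; f1: attacked by Qe2; g1: attacked by Rg8; e2: attacked by Ng1; g2: attacked by Qe2; e3: attacked by Qe2; f3: attacked by Ng1; g3: attacked by Rg8.
Legal moves for White: none.
In check with no legal moves → checkmate.

checkmate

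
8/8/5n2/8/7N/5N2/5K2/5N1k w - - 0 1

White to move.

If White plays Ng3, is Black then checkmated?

After Ng3: black king on h1; in check: yes, from the white knight on g3.
King squares — g1: attacked by Kf2; g2: attacked by Kf2; h2: attacked by Nf3.
Black has no legal moves → checkmate.

yes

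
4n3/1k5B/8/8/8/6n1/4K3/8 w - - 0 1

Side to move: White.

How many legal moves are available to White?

White to move; king on e2.
In check: yes, from the black knight on g3.
Legal moves: Kf3, Ke3, Kd3, Kf2, Kd2, Ke1, Kd1.
Count: 7.

7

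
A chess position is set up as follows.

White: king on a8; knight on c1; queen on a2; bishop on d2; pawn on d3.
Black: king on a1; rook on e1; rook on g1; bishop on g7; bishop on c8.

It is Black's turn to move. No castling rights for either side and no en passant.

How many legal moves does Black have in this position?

Black to move; king on a1.
In check: yes, from the white queen on a2.
Legal moves: none.
Count: 0.

0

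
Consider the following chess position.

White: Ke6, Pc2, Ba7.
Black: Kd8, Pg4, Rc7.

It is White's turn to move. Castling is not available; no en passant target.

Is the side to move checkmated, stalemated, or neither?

White to move; white king on e6.
In check: no.
Legal moves for White: Bb8, Bb6, Bc5, Bd4, Be3, Bf2, Bg1, Kf6, Kd6, Kf5, Ke5, Kd5, c3, c4.
White has 14 legal moves and is not in check → neither.

neither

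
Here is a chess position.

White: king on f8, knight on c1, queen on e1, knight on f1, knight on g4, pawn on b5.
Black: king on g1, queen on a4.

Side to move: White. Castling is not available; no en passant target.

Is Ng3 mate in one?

After Ng3: black king on g1; in check: yes, from the white queen on e1.
Black has 1 legal reply: Kg2.
In check but a legal move exists → not checkmate.

no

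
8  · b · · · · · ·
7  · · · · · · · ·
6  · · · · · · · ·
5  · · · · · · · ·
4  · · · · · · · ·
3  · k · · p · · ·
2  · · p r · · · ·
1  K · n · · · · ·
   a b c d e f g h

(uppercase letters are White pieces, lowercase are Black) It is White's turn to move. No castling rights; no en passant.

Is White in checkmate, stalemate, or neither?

stalemate

White to move; white king on a1.
In check: no.
King squares — b1: attacked by Pc2; a2: attacked by Nc1; b2: attacked by Kb3.
Legal moves for White: none.
Not in check and no legal moves → stalemate.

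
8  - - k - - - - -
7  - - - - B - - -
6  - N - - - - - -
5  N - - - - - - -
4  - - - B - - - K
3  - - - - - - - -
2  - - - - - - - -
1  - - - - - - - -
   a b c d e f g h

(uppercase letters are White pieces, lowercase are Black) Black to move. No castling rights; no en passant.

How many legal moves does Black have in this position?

2

Black to move; king on c8.
In check: yes, from the white knight on b6.
Legal moves: Kb8, Kc7.
Count: 2.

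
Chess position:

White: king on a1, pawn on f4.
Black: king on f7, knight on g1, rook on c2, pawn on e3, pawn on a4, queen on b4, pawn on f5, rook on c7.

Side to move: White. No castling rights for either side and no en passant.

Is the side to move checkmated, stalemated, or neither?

stalemate

White to move; white king on a1.
In check: no.
King squares — b1: attacked by Qb4; a2: attacked by Rc2; b2: attacked by Rc2.
Legal moves for White: none.
Not in check and no legal moves → stalemate.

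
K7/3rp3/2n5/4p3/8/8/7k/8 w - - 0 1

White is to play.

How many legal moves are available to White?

0

White to move; king on a8.
In check: no.
Legal moves: none.
Count: 0.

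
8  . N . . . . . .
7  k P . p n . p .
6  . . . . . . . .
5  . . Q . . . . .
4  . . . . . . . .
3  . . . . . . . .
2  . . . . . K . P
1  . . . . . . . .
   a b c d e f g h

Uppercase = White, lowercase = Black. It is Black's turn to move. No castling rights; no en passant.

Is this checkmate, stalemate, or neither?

neither

Black to move; black king on a7.
In check: yes, from the white queen on c5.
King squares — a6: attacked by Nb8; b6: attacked by Qc5; b7: available; a8: attacked by Pb7; b8: available.
Legal moves for Black: Kxb8, Kxb7.
Black is in check but has 2 legal moves → neither.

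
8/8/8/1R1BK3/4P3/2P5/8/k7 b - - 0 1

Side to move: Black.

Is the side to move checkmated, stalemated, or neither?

stalemate

Black to move; black king on a1.
In check: no.
King squares — b1: attacked by Rb5; a2: attacked by Bd5; b2: attacked by Rb5.
Legal moves for Black: none.
Not in check and no legal moves → stalemate.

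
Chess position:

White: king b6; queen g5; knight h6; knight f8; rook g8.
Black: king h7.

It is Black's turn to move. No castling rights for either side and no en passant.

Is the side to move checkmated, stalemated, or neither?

checkmate

Black to move; black king on h7.
In check: yes, from the white knight on f8.
King squares — g6: attacked by Qg5; h6: attacked by Qg5; g7: attacked by Qg5; g8: attacked by Qg5; h8: attacked by Rg8.
Legal moves for Black: none.
In check with no legal moves → checkmate.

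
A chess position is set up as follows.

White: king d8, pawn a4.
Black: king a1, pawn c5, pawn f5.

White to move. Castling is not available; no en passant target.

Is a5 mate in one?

After a5: black king on a1; in check: no.
Black is not in check, so this cannot be checkmate.

no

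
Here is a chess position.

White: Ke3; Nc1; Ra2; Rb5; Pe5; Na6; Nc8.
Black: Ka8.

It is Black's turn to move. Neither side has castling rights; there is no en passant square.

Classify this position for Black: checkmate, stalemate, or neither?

Black to move; black king on a8.
In check: no.
King squares — a7: attacked by Nc8; b7: attacked by Rb5; b8: attacked by Rb5.
Legal moves for Black: none.
Not in check and no legal moves → stalemate.

stalemate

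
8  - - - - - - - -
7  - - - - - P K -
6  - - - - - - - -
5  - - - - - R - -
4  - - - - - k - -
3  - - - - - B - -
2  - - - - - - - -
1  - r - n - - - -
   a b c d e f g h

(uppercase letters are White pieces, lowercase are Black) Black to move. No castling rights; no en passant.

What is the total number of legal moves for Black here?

3

Black to move; king on f4.
In check: yes, from the white rook on f5.
Legal moves: Kxf5, Kg3, Ke3.
Count: 3.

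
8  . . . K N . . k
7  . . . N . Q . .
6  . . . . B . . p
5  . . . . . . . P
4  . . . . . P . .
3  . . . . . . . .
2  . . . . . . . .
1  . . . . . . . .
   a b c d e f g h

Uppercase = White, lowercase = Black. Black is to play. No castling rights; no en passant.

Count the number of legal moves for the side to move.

0

Black to move; king on h8.
In check: no.
Legal moves: none.
Count: 0.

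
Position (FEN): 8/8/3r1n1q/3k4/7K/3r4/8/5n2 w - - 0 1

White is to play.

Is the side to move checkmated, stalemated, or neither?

checkmate

White to move; white king on h4.
In check: yes, from the black queen on h6.
King squares — g3: attacked by Nf1; h3: attacked by Rd3; g4: attacked by Nf6; g5: attacked by Qh6; h5: attacked by Nf6.
Legal moves for White: none.
In check with no legal moves → checkmate.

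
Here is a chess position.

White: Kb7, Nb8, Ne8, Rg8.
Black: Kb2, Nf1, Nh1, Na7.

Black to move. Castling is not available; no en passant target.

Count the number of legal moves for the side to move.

17

Black to move; king on b2.
In check: no.
Legal moves: Nc8, Nc6, Nb5, Kc3, Kb3, Ka3, Kc2, Ka2, Kc1, Kb1, Ka1, Nhg3, Nf2, Nfg3, Ne3, Nh2, Nd2.
Count: 17.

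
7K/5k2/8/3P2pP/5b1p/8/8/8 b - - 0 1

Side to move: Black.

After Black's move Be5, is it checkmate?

no

After Be5: white king on h8; in check: yes, from the black bishop on e5.
White has 1 legal reply: Kh7.
In check but a legal move exists → not checkmate.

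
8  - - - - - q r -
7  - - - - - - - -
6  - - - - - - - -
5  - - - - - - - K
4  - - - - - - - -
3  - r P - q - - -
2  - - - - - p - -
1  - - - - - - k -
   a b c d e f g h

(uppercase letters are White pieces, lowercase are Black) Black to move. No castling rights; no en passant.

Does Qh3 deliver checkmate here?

After Qh3: white king on h5; in check: yes, from the black queen on h3.
King squares — g4: attacked by Qh3; h4: attacked by Qh3; g5: attacked by Rg8; g6: attacked by Rg8; h6: attacked by Qh3.
White has no legal moves → checkmate.

yes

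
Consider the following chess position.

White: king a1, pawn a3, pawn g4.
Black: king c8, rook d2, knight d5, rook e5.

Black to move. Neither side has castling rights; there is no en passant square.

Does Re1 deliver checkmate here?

yes

After Re1: white king on a1; in check: yes, from the black rook on e1.
King squares — b1: attacked by Re1; a2: attacked by Rd2; b2: attacked by Rd2.
White has no legal moves → checkmate.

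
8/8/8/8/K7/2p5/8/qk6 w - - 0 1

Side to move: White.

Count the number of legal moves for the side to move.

White to move; king on a4.
In check: yes, from the black queen on a1.
Legal moves: Kb5, Kb4, Kb3.
Count: 3.

3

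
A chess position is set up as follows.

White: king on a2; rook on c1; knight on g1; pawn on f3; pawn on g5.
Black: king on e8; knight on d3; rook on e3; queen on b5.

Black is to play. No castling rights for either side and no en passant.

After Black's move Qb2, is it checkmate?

yes

After Qb2: white king on a2; in check: yes, from the black queen on b2.
King squares — a1: attacked by Qb2; b1: attacked by Qb2; b2: attacked by Nd3; a3: attacked by Qb2; b3: attacked by Qb2.
White has no legal moves → checkmate.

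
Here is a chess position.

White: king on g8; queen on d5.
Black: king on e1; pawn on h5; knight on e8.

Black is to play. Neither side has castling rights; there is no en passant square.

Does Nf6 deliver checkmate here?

After Nf6: white king on g8; in check: yes, from the black knight on f6.
White has 4 legal replies: Kh8, Kf8, Kg7, Kf7.
In check but a legal move exists → not checkmate.

no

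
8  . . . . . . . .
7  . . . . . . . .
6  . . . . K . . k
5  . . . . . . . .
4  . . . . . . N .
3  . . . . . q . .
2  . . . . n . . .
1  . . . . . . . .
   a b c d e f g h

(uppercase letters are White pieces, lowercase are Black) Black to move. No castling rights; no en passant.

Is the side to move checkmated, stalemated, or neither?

Black to move; black king on h6.
In check: yes, from the white knight on g4.
King squares — g5: available; h5: available; g6: available; g7: available; h7: available.
Legal moves for Black: Kh7, Kg7, Kg6, Kh5, Kg5, Qxg4+.
Black is in check but has 6 legal moves → neither.

neither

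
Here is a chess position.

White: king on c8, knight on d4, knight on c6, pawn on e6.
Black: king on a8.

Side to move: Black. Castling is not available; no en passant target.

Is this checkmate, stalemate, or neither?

Black to move; black king on a8.
In check: no.
King squares — a7: attacked by Nc6; b7: attacked by Kc8; b8: attacked by Nc6.
Legal moves for Black: none.
Not in check and no legal moves → stalemate.

stalemate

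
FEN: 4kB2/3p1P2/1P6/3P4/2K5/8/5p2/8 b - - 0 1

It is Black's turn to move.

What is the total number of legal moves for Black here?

Black to move; king on e8.
In check: yes, from the white pawn on f7.
Legal moves: Kxf8, Kd8, Kxf7.
Count: 3.

3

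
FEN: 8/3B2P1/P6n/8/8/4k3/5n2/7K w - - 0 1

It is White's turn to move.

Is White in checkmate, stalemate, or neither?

neither

White to move; white king on h1.
In check: yes, from the black knight on f2.
King squares — g1: available; g2: available; h2: available.
Legal moves for White: Kh2, Kg2, Kg1.
White is in check but has 3 legal moves → neither.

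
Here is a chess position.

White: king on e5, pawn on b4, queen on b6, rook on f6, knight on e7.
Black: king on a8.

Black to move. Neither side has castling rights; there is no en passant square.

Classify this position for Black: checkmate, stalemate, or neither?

Black to move; black king on a8.
In check: no.
King squares — a7: attacked by Qb6; b7: attacked by Qb6; b8: attacked by Qb6.
Legal moves for Black: none.
Not in check and no legal moves → stalemate.

stalemate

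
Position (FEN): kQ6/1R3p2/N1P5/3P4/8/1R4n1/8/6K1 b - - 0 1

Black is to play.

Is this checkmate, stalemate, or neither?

Black to move; black king on a8.
In check: yes, from the white queen on b8.
King squares — a7: attacked by Rb7; b7: attacked by Rb3; b8: attacked by Na6.
Legal moves for Black: none.
In check with no legal moves → checkmate.

checkmate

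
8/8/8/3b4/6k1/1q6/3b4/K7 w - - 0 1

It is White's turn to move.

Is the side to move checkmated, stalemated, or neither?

stalemate

White to move; white king on a1.
In check: no.
King squares — b1: attacked by Qb3; a2: attacked by Qb3; b2: attacked by Qb3.
Legal moves for White: none.
Not in check and no legal moves → stalemate.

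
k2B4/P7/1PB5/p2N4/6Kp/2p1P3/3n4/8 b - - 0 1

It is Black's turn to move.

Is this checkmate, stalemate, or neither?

Black to move; black king on a8.
In check: yes, from the white bishop on c6.
King squares — a7: attacked by Pb6; b7: attacked by Bc6; b8: attacked by Pa7.
Legal moves for Black: none.
In check with no legal moves → checkmate.

checkmate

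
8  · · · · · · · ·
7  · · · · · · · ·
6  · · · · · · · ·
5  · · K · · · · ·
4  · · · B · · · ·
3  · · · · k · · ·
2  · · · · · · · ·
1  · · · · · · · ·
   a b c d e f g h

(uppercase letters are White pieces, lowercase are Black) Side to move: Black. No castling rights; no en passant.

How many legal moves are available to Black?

6

Black to move; king on e3.
In check: yes, from the white bishop on d4.
Legal moves: Kf4, Ke4, Kf3, Kd3, Ke2, Kd2.
Count: 6.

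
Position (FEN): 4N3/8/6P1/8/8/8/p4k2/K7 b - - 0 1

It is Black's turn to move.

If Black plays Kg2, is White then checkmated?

no

After Kg2: white king on a1; in check: no.
White is not in check, so this cannot be checkmate.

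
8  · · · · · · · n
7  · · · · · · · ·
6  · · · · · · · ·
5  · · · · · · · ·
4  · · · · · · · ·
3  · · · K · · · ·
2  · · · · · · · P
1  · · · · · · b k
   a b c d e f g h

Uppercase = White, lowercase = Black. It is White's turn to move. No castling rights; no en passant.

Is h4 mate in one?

After h4: black king on h1; in check: no.
Black is not in check, so this cannot be checkmate.

no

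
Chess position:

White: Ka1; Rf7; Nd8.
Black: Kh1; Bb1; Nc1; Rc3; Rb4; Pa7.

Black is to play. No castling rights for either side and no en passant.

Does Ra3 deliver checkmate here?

After Ra3: white king on a1; in check: yes, from the black rook on a3.
King squares — b1: attacked by Rb4; a2: attacked by Bb1; b2: attacked by Rb4.
White has no legal moves → checkmate.

yes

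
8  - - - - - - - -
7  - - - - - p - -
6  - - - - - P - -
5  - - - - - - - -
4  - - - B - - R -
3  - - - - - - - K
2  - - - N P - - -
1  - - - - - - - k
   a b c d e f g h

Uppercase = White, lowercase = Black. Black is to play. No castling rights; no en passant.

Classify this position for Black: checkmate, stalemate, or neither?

Black to move; black king on h1.
In check: no.
King squares — g1: attacked by Bd4; g2: attacked by Kh3; h2: attacked by Kh3.
Legal moves for Black: none.
Not in check and no legal moves → stalemate.

stalemate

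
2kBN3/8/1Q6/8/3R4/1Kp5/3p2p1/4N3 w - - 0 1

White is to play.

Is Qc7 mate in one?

After Qc7: black king on c8; in check: yes, from the white queen on c7.
King squares — b7: attacked by Qc7; c7: attacked by Bd8; d7: attacked by Rd4; b8: attacked by Qc7; d8: attacked by Rd4.
Black has no legal moves → checkmate.

yes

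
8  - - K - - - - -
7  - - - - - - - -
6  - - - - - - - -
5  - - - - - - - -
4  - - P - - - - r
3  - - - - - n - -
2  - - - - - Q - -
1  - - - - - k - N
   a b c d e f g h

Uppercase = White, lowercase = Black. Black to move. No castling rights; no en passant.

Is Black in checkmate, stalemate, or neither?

Black to move; black king on f1.
In check: yes, from the white queen on f2.
King squares — e1: attacked by Qf2; g1: attacked by Qf2; e2: attacked by Qf2; f2: attacked by Nh1; g2: attacked by Qf2.
Legal moves for Black: none.
In check with no legal moves → checkmate.

checkmate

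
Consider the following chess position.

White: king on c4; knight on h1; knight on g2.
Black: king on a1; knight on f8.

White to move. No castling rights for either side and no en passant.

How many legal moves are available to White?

White to move; king on c4.
In check: no.
Legal moves: Kd5, Kc5, Kb5, Kd4, Kb4, Kd3, Kc3, Kb3, Nh4, Nf4, Ne3, Ne1, Ng3, Nf2.
Count: 14.

14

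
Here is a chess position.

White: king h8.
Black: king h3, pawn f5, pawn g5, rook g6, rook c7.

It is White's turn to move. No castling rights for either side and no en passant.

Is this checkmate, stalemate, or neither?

stalemate

White to move; white king on h8.
In check: no.
King squares — g7: attacked by Rg6; h7: attacked by Rc7; g8: attacked by Rg6.
Legal moves for White: none.
Not in check and no legal moves → stalemate.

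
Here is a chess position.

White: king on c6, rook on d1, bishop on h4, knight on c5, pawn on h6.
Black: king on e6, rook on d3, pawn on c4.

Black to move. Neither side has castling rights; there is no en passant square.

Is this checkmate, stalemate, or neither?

Black to move; black king on e6.
In check: yes, from the white knight on c5.
Legal moves for Black: Kf7, Kf5, Ke5.
Black is in check but has 3 legal moves → neither.

neither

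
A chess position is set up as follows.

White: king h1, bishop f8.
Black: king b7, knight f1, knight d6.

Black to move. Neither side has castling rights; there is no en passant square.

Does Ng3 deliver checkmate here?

After Ng3: white king on h1; in check: yes, from the black knight on g3.
White has 3 legal replies: Kh2, Kg2, Kg1.
In check but a legal move exists → not checkmate.

no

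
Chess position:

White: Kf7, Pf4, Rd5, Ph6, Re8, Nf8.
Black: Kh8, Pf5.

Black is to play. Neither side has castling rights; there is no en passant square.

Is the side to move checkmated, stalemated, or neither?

stalemate

Black to move; black king on h8.
In check: no.
King squares — g7: attacked by Ph6; h7: attacked by Nf8; g8: attacked by Kf7.
Legal moves for Black: none.
Not in check and no legal moves → stalemate.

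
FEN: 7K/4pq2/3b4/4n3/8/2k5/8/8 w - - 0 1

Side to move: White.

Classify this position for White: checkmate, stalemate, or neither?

stalemate

White to move; white king on h8.
In check: no.
King squares — g7: attacked by Qf7; h7: attacked by Qf7; g8: attacked by Qf7.
Legal moves for White: none.
Not in check and no legal moves → stalemate.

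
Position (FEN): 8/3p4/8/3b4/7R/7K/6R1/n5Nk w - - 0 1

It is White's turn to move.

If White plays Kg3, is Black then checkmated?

After Kg3: black king on h1; in check: yes, from the white rook on h4.
King squares — g1: attacked by Rg2; g2: attacked by Kg3; h2: attacked by Rg2.
Black has no legal moves → checkmate.

yes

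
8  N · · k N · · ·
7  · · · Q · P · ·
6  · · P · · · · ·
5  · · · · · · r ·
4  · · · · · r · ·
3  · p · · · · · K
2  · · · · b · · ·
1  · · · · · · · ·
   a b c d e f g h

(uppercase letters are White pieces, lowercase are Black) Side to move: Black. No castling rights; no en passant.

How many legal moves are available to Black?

Black to move; king on d8.
In check: yes, from the white queen on d7.
Legal moves: none.
Count: 0.

0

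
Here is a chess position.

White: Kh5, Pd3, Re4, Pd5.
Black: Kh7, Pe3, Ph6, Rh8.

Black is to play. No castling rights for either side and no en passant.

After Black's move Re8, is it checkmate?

no

After Re8: white king on h5; in check: no.
White is not in check, so this cannot be checkmate.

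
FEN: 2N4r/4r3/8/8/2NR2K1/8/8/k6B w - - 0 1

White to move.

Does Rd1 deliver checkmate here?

no

After Rd1: black king on a1; in check: yes, from the white rook on d1.
Black has 1 legal reply: Ka2.
In check but a legal move exists → not checkmate.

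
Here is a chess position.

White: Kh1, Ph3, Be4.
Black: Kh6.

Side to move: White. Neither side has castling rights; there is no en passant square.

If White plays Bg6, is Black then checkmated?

no

After Bg6: black king on h6; in check: no.
Black is not in check, so this cannot be checkmate.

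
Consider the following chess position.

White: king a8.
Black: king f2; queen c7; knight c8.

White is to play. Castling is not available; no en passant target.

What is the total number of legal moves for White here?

White to move; king on a8.
In check: no.
Legal moves: none.
Count: 0.

0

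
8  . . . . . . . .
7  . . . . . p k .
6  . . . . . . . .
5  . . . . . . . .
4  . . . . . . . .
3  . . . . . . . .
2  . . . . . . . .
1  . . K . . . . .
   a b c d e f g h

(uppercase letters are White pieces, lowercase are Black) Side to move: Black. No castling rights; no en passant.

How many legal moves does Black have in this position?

9

Black to move; king on g7.
In check: no.
Legal moves: Kh8, Kg8, Kf8, Kh7, Kh6, Kg6, Kf6, f6, f5.
Count: 9.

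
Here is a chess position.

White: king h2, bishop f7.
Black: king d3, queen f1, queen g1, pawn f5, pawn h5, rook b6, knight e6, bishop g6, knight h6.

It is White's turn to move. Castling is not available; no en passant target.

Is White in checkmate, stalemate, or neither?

White to move; white king on h2.
In check: yes, from the black queen on g1.
King squares — g1: attacked by Qf1; h1: attacked by Qg1; g2: attacked by Qf1; g3: attacked by Qg1; h3: attacked by Qf1.
Legal moves for White: none.
In check with no legal moves → checkmate.

checkmate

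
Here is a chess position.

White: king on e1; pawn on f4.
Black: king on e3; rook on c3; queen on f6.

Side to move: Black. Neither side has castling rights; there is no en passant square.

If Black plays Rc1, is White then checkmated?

After Rc1: white king on e1; in check: yes, from the black rook on c1.
King squares — d1: attacked by Rc1; f1: attacked by Rc1; d2: attacked by Ke3; e2: attacked by Ke3; f2: attacked by Ke3.
White has no legal moves → checkmate.

yes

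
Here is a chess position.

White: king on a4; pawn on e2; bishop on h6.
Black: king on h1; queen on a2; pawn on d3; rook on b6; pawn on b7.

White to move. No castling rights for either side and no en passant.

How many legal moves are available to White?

White to move; king on a4.
In check: yes, from the black queen on a2.
Legal moves: none.
Count: 0.

0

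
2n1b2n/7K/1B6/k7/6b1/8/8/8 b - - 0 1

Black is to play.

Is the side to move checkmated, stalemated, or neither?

Black to move; black king on a5.
In check: yes, from the white bishop on b6.
King squares — a4: available; b4: available; b5: available; a6: available; b6: available.
Legal moves for Black: Kxb6, Ka6, Kb5, Kb4, Ka4, Nxb6.
Black is in check but has 6 legal moves → neither.

neither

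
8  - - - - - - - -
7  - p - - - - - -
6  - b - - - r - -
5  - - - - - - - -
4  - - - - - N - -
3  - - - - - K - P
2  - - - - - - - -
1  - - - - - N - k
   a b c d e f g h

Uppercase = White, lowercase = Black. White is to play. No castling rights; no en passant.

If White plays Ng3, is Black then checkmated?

no

After Ng3: black king on h1; in check: yes, from the white knight on g3.
Black has 2 legal replies: Kh2, Kg1.
In check but a legal move exists → not checkmate.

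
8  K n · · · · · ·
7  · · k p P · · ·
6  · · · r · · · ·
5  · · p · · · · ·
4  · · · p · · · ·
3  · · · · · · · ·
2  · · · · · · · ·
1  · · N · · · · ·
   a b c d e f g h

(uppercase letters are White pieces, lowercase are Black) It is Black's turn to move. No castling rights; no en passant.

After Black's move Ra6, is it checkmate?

yes

After Ra6: white king on a8; in check: yes, from the black rook on a6.
King squares — a7: attacked by Ra6; b7: attacked by Kc7; b8: attacked by Kc7.
White has no legal moves → checkmate.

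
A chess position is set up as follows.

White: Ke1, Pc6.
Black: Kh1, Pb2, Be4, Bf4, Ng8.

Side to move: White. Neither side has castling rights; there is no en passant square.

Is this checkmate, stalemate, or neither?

White to move; white king on e1.
In check: no.
Legal moves for White: Kf2, Ke2, Kf1, Kd1, c7.
White has 5 legal moves and is not in check → neither.

neither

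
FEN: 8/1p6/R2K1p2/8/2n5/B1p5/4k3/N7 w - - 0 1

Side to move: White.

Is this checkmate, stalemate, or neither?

neither

White to move; white king on d6.
In check: yes, from the black knight on c4.
Legal moves for White: Ke7, Kd7, Kc7, Ke6, Kd5, Kc5.
White is in check but has 6 legal moves → neither.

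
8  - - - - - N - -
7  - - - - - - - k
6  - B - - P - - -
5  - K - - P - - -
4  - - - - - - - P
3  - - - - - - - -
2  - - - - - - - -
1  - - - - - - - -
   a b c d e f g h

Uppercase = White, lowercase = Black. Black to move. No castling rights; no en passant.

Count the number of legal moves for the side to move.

4

Black to move; king on h7.
In check: yes, from the white knight on f8.
Legal moves: Kh8, Kg8, Kg7, Kh6.
Count: 4.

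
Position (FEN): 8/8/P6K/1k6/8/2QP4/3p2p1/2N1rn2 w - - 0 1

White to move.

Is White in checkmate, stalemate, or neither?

White to move; white king on h6.
In check: no.
Legal moves for White include: Kh7, Kg7, Kg6, Kh5, Kg5, Qh8, Qc8, Qg7, Qc7, Qf6, Qc6+, Qe5+, Qc5+, Qa5+, Qd4, Qc4+, Qb4+, Qb3+, ... (list truncated; more exist).
White has legal moves and is not in check → neither.

neither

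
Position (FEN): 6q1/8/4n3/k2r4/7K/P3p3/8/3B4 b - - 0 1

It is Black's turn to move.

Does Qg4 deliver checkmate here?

After Qg4: white king on h4; in check: yes, from the black queen on g4.
White has 2 legal replies: Kxg4, Bxg4.
In check but a legal move exists → not checkmate.

no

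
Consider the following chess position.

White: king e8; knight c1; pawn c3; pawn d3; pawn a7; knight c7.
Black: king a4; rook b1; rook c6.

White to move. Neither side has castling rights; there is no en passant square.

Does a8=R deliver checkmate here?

no

After a8=R: black king on a4; in check: yes, from the white rook on a8.
Black has 1 legal reply: Ra6.
In check but a legal move exists → not checkmate.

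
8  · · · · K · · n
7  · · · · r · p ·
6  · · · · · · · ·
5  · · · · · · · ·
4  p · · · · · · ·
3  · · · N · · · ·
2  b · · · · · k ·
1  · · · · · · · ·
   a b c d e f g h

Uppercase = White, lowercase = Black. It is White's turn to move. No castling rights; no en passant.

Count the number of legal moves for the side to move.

3

White to move; king on e8.
In check: yes, from the black rook on e7.
Legal moves: Kf8, Kd8, Kxe7.
Count: 3.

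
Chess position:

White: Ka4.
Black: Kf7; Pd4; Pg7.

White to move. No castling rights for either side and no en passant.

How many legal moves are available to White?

5

White to move; king on a4.
In check: no.
Legal moves: Kb5, Ka5, Kb4, Kb3, Ka3.
Count: 5.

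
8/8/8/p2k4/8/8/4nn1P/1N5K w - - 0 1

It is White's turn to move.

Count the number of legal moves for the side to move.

White to move; king on h1.
In check: yes, from the black knight on f2.
Legal moves: Kg2.
Count: 1.

1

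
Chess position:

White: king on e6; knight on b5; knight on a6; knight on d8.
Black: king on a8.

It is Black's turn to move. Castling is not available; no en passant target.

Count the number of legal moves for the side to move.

Black to move; king on a8.
In check: no.
Legal moves: none.
Count: 0.

0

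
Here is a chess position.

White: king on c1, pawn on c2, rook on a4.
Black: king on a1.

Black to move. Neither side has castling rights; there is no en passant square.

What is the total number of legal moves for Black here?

0

Black to move; king on a1.
In check: yes, from the white rook on a4.
Legal moves: none.
Count: 0.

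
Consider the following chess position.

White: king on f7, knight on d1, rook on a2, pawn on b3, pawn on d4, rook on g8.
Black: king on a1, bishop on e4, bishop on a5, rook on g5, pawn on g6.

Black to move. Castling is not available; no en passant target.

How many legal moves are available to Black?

Black to move; king on a1.
In check: yes, from the white rook on a2.
Legal moves: Kxa2, Kb1.
Count: 2.

2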